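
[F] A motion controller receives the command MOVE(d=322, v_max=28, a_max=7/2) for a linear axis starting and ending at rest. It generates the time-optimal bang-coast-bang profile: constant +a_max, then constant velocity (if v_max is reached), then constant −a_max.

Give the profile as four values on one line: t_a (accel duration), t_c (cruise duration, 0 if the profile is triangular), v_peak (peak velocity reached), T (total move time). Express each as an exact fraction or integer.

t_a=8 t_c=7/2 v_peak=28 T=39/2

v_max²/a_max = 28²/(7/2) = 224
322 ≥ 224 so v_max reached
t_a = 28/(7/2) = 8; v_peak = 28
d_cruise = 322 − 224 = 98; t_c = 98/28 = 7/2
T = 2·8 + 7/2 = 39/2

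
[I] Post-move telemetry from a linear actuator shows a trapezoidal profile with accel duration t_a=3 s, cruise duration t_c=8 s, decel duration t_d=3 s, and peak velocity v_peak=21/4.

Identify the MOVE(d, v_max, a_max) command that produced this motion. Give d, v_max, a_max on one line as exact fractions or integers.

a_max = (21/4)/3 = 7/4
d_a = ½·21/4·3 = 63/8; d_c = 21/4·8 = 42
d = 2·63/8 + 42 = 231/4
t_c = 8 > 0 → v_max = v_peak = 21/4

d=231/4 v_max=21/4 a_max=7/4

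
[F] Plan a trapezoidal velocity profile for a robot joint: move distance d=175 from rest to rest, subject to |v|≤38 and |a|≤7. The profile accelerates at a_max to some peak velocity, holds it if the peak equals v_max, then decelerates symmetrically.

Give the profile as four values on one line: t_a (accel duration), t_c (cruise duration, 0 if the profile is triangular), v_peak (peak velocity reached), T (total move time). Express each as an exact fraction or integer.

(v_max)²/a_max = 38²/7 = 1444/7
175 < 1444/7 so t_c = 0
v_peak = √(175·7) = √1225 = 35
t_a = 35/7 = 5; t_c = 0
T = 2·5 = 10

t_a=5 t_c=0 v_peak=35 T=10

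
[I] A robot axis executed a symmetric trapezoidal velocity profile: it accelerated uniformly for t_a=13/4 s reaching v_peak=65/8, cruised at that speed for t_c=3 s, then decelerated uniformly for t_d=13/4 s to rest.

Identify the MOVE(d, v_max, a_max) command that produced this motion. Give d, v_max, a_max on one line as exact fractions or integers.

a_max = (65/8)/(13/4) = 5/2
d_a = ½·65/8·13/4 = 845/64; d_c = 65/8·3 = 195/8
d = 2·845/64 + 195/8 = 1625/32
t_c = 3 > 0 → v_max = v_peak = 65/8

d=1625/32 v_max=65/8 a_max=5/2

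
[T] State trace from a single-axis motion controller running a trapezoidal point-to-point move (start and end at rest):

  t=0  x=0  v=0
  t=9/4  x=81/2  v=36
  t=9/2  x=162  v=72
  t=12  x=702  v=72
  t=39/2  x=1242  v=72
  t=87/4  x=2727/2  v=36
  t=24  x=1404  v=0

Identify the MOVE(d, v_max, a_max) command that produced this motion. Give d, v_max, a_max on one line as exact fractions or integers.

d=1404 v_max=72 a_max=16

final state: t=24, x=1404, v=0 → d = 1404
a_max = (36−0)/(9/4−0) = 16
max v = 72 over t∈[9/2,39/2] → v_max = 72
check: 72·(9/2+15) = 1404 ✓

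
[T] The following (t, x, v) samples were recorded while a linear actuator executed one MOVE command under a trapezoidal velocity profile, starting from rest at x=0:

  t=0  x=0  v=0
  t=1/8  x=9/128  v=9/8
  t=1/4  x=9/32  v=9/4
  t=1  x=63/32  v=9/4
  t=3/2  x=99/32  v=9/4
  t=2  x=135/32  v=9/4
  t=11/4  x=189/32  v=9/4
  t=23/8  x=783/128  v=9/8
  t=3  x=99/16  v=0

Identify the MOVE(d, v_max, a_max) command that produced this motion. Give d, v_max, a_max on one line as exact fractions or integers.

d=99/16 v_max=9/4 a_max=9

final state: t=3, x=99/16, v=0 → d = 99/16
a_max = (9/8−0)/(1/8−0) = 9
max v = 9/4 over t∈[1/4,11/4] → v_max = 9/4
check: 9/4·(1/4+5/2) = 99/16 ✓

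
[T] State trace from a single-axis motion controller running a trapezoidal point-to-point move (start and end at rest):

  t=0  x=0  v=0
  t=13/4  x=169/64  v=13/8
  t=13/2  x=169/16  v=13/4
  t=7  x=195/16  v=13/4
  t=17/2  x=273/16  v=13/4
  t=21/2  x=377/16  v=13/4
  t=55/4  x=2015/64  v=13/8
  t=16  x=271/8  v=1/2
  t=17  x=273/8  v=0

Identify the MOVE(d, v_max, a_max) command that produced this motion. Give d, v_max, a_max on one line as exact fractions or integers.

final state: t=17, x=273/8, v=0 → d = 273/8
a_max = (13/8−0)/(13/4−0) = 1/2
max v = 13/4 over t∈[13/2,21/2] → v_max = 13/4
check: 13/4·(13/2+4) = 273/8 ✓

d=273/8 v_max=13/4 a_max=1/2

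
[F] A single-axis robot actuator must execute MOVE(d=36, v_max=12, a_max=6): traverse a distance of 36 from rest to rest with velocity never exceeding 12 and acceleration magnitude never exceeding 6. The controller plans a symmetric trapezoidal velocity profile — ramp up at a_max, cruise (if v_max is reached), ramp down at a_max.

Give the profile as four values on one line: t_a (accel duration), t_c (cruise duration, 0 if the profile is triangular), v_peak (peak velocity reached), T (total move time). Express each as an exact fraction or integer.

v_max²/a_max = 12²/6 = 24
36 ≥ 24 so v_max reached
t_a = 12/6 = 2; v_peak = 12
d_cruise = 36 − 24 = 12; t_c = 12/12 = 1
T = 2·2 + 1 = 5

t_a=2 t_c=1 v_peak=12 T=5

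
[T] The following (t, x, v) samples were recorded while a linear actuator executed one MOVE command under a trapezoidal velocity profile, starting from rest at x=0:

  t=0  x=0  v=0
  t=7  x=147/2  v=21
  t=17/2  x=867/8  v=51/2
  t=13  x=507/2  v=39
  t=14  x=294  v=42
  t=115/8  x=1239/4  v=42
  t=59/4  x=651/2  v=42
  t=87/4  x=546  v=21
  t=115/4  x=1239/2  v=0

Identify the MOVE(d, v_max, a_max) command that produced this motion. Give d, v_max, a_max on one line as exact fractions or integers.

final state: t=115/4, x=1239/2, v=0 → d = 1239/2
a_max = (21−0)/(7−0) = 3
max v = 42 over t∈[14,59/4] → v_max = 42
check: 42·(14+3/4) = 1239/2 ✓

d=1239/2 v_max=42 a_max=3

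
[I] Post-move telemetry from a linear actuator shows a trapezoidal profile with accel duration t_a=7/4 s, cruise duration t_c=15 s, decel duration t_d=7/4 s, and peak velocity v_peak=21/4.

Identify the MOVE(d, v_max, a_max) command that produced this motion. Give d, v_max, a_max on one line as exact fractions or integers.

d=1407/16 v_max=21/4 a_max=3

a_max = (21/4)/(7/4) = 3
d_a = ½·21/4·7/4 = 147/32; d_c = 21/4·15 = 315/4
d = 2·147/32 + 315/4 = 1407/16
t_c = 15 > 0 ⇒ limit active, v_max = 21/4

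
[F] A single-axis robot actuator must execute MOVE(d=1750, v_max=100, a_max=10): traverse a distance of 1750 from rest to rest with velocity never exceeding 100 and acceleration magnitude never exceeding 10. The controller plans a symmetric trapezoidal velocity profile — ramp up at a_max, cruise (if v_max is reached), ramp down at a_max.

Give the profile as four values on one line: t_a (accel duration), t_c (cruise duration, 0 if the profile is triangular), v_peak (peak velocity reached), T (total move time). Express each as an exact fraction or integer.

t_a=10 t_c=15/2 v_peak=100 T=55/2

v_max²/a_max = 100²/10 = 1000
1750 ≥ 1000 ⇒ cruise phase
t_a = 100/10 = 10; v_peak = 100
d_cruise = 1750 − 1000 = 750; t_c = 750/100 = 15/2
T = 2·10 + 15/2 = 55/2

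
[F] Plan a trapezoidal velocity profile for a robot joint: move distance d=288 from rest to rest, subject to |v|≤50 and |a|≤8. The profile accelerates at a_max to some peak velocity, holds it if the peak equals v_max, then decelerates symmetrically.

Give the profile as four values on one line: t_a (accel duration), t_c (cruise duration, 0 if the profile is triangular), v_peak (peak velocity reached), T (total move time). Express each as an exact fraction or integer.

t_a=6 t_c=0 v_peak=48 T=12

(v_max)²/a_max = 50²/8 = 625/2
288 < 625/2 so t_c = 0
v_peak = √(288·8) = √2304 = 48
t_a = 48/8 = 6; t_c = 0
T = 2·6 = 12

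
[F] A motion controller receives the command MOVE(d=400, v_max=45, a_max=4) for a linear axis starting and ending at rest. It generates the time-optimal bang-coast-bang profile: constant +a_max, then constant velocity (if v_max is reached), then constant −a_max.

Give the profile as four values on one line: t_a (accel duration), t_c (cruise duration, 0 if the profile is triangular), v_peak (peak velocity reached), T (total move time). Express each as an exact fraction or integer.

(v_max)²/a_max = 45²/4 = 2025/4
400 < 2025/4 → triangular
v_peak = √(400·4) = √1600 = 40
t_a = 40/4 = 10; t_c = 0
T = 2·10 = 20

t_a=10 t_c=0 v_peak=40 T=20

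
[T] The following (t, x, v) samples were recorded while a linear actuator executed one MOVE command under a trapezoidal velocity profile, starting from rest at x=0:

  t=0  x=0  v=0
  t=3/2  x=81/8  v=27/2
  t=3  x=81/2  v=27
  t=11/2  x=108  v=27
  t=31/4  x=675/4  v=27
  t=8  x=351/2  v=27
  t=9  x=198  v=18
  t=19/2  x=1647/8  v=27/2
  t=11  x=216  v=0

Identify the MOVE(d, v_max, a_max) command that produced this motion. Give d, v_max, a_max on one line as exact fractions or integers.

final state: t=11, x=216, v=0 → d = 216
a_max = (27/2−0)/(3/2−0) = 9
max v = 27 over t∈[3,8] → v_max = 27
check: 27·(3+5) = 216 ✓

d=216 v_max=27 a_max=9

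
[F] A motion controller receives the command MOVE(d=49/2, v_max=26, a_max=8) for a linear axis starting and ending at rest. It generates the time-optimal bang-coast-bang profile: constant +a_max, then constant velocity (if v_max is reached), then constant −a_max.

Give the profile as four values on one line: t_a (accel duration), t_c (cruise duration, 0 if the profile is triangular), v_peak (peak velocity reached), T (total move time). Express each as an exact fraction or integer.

(v_max)²/a_max = 26²/8 = 169/2
49/2 < 169/2 → triangular
v_peak = √(49/2·8) = √196 = 14
t_a = 14/8 = 7/4; t_c = 0
T = 2·7/4 = 7/2

t_a=7/4 t_c=0 v_peak=14 T=7/2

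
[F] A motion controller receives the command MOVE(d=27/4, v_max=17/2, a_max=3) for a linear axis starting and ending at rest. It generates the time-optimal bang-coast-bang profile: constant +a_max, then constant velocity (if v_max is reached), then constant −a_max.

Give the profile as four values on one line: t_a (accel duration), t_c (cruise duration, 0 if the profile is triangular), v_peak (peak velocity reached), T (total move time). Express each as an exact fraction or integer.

vₘ²/aₘ = (17/2)²/3 = 289/12
27/4 < 289/12 so t_c = 0
v_peak = √(27/4·3) = √(81/4) = 9/2
t_a = (9/2)/3 = 3/2; t_c = 0
T = 2·3/2 = 3

t_a=3/2 t_c=0 v_peak=9/2 T=3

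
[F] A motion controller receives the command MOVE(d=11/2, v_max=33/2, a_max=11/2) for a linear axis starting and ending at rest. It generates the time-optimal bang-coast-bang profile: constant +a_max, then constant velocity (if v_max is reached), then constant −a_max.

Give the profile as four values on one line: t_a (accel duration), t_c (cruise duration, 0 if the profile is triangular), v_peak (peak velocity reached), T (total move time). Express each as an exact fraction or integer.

(v_max)²/a_max = (33/2)²/(11/2) = 99/2
11/2 < 99/2 → triangular
v_peak = √(11/2·11/2) = √(121/4) = 11/2
t_a = (11/2)/(11/2) = 1; t_c = 0
T = 2·1 = 2

t_a=1 t_c=0 v_peak=11/2 T=2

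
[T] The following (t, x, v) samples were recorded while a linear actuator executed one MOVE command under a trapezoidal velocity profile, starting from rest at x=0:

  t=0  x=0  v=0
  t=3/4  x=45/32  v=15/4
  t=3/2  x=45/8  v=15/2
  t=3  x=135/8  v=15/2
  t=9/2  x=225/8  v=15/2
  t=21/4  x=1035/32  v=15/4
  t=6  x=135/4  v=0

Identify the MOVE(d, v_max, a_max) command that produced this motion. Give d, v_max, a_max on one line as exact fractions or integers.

d=135/4 v_max=15/2 a_max=5

final state: t=6, x=135/4, v=0 → d = 135/4
a_max = (15/4−0)/(3/4−0) = 5
max v = 15/2 over t∈[3/2,9/2] → v_max = 15/2
check: 15/2·(3/2+3) = 135/4 ✓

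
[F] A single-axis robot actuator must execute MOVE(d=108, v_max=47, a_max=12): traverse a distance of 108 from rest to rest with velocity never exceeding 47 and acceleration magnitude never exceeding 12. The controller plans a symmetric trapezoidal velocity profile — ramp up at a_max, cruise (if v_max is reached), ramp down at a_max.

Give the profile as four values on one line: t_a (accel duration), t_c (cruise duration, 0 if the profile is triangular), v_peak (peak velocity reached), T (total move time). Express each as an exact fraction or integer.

t_a=3 t_c=0 v_peak=36 T=6

vₘ²/aₘ = 47²/12 = 2209/12
108 < 2209/12 so t_c = 0
v_peak = √(108·12) = √1296 = 36
t_a = 36/12 = 3; t_c = 0
T = 2·3 = 6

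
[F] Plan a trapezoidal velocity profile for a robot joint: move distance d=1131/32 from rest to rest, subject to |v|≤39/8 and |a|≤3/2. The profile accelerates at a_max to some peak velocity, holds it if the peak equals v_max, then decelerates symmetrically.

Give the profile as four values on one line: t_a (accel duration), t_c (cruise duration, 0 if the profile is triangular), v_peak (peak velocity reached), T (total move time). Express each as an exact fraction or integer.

t_a=13/4 t_c=4 v_peak=39/8 T=21/2

(v_max)²/a_max = (39/8)²/(3/2) = 507/32
1131/32 ≥ 507/32 → trapezoidal
t_a = (39/8)/(3/2) = 13/4; v_peak = 39/8
d_cruise = 1131/32 − 507/32 = 39/2; t_c = (39/2)/(39/8) = 4
T = 2·13/4 + 4 = 21/2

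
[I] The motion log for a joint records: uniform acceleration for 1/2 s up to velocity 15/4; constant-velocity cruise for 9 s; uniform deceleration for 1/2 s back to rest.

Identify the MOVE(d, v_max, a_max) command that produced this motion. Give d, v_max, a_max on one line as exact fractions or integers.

d=285/8 v_max=15/4 a_max=15/2

a_max = (15/4)/(1/2) = 15/2
d_a = ½·15/4·1/2 = 15/16; d_c = 15/4·9 = 135/4
d = 2·15/16 + 135/4 = 285/8
t_c = 9 > 0 so v_max = 15/4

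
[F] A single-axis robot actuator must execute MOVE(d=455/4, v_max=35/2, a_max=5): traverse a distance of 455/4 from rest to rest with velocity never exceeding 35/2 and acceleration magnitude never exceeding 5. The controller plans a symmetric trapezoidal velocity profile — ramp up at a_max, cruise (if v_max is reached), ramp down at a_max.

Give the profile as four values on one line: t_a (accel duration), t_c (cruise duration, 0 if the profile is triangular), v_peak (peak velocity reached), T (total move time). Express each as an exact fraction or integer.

t_a=7/2 t_c=3 v_peak=35/2 T=10

(v_max)²/a_max = (35/2)²/5 = 245/4
455/4 ≥ 245/4 → trapezoidal
t_a = (35/2)/5 = 7/2; v_peak = 35/2
d_cruise = 455/4 − 245/4 = 105/2; t_c = (105/2)/(35/2) = 3
T = 2·7/2 + 3 = 10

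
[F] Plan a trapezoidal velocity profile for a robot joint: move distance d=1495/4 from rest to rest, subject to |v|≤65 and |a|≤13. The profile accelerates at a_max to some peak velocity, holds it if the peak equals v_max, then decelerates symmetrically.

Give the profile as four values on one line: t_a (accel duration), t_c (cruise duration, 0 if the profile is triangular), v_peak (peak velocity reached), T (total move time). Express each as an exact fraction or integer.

vₘ²/aₘ = 65²/13 = 325
1495/4 ≥ 325 so v_max reached
t_a = 65/13 = 5; v_peak = 65
d_cruise = 1495/4 − 325 = 195/4; t_c = (195/4)/65 = 3/4
T = 2·5 + 3/4 = 43/4

t_a=5 t_c=3/4 v_peak=65 T=43/4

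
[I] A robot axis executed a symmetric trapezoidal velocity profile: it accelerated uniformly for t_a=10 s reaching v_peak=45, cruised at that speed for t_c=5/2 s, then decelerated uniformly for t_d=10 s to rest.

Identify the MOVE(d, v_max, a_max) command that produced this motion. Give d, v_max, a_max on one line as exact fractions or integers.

d=1125/2 v_max=45 a_max=9/2

a_max = 45/10 = 9/2
d_a = ½·45·10 = 225; d_c = 45·5/2 = 225/2
d = 2·225 + 225/2 = 1125/2
t_c = 5/2 > 0 so v_max = 45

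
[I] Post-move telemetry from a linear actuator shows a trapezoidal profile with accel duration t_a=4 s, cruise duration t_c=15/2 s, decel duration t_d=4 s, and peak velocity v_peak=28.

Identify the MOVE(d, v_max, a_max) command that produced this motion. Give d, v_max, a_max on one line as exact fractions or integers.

a_max = 28/4 = 7
d_a = ½·28·4 = 56; d_c = 28·15/2 = 210
d = 2·56 + 210 = 322
t_c = 15/2 > 0 so v_max = 28

d=322 v_max=28 a_max=7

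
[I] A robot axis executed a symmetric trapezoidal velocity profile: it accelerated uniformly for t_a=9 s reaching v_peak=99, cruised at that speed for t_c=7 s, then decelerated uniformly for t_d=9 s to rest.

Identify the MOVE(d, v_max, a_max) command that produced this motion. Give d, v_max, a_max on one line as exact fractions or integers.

a_max = 99/9 = 11
d_a = ½·99·9 = 891/2; d_c = 99·7 = 693
d = 2·891/2 + 693 = 1584
t_c = 7 > 0 ⇒ limit active, v_max = 99

d=1584 v_max=99 a_max=11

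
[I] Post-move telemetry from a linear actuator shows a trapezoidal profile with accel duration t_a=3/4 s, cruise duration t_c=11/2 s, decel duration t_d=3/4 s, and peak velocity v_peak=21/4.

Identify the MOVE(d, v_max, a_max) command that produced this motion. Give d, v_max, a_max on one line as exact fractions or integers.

d=525/16 v_max=21/4 a_max=7

a_max = (21/4)/(3/4) = 7
d_a = ½·21/4·3/4 = 63/32; d_c = 21/4·11/2 = 231/8
d = 2·63/32 + 231/8 = 525/16
t_c = 11/2 > 0 → v_max = v_peak = 21/4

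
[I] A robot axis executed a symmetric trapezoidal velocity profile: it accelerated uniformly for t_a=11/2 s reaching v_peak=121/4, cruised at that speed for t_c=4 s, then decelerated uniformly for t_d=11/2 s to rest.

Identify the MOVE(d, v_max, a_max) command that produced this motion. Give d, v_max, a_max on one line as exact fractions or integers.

d=2299/8 v_max=121/4 a_max=11/2

a_max = (121/4)/(11/2) = 11/2
d_a = ½·121/4·11/2 = 1331/16; d_c = 121/4·4 = 121
d = 2·1331/16 + 121 = 2299/8
t_c = 4 > 0 ⇒ limit active, v_max = 121/4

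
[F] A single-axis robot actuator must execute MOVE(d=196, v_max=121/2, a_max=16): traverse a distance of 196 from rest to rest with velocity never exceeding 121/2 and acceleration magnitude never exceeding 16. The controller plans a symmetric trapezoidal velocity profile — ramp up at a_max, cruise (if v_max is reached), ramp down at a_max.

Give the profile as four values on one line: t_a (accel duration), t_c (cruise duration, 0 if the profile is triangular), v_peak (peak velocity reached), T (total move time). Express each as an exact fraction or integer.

t_a=7/2 t_c=0 v_peak=56 T=7

vₘ²/aₘ = (121/2)²/16 = 14641/64
196 < 14641/64 ⇒ no cruise
v_peak = √(196·16) = √3136 = 56
t_a = 56/16 = 7/2; t_c = 0
T = 2·7/2 = 7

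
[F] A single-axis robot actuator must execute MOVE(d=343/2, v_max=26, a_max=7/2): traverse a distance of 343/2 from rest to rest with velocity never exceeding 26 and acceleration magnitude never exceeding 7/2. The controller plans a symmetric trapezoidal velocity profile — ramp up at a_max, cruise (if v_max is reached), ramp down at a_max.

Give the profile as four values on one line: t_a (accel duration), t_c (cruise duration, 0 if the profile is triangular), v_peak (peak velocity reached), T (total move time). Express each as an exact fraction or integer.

t_a=7 t_c=0 v_peak=49/2 T=14

v_max²/a_max = 26²/(7/2) = 1352/7
343/2 < 1352/7 ⇒ no cruise
v_peak = √(343/2·7/2) = √(2401/4) = 49/2
t_a = (49/2)/(7/2) = 7; t_c = 0
T = 2·7 = 14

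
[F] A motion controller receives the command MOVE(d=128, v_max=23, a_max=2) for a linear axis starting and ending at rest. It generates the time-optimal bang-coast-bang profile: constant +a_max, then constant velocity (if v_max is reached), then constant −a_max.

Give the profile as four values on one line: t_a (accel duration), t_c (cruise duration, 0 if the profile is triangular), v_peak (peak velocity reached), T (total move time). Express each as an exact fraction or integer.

t_a=8 t_c=0 v_peak=16 T=16

v_max²/a_max = 23²/2 = 529/2
128 < 529/2 → triangular
v_peak = √(128·2) = √256 = 16
t_a = 16/2 = 8; t_c = 0
T = 2·8 = 16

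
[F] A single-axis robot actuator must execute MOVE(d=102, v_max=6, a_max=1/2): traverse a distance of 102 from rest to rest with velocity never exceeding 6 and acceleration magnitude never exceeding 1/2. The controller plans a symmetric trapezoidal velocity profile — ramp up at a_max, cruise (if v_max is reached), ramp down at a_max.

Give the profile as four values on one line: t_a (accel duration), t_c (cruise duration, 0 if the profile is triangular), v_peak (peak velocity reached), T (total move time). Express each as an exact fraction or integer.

vₘ²/aₘ = 6²/(1/2) = 72
102 ≥ 72 ⇒ cruise phase
t_a = 6/(1/2) = 12; v_peak = 6
d_cruise = 102 − 72 = 30; t_c = 30/6 = 5
T = 2·12 + 5 = 29

t_a=12 t_c=5 v_peak=6 T=29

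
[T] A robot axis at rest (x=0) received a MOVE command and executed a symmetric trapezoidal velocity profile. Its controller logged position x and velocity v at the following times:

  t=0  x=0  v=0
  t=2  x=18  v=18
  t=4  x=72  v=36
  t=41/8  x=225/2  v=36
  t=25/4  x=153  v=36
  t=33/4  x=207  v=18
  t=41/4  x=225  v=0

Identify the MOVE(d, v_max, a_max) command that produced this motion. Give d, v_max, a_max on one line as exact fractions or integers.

d=225 v_max=36 a_max=9

final state: t=41/4, x=225, v=0 → d = 225
a_max = (18−0)/(2−0) = 9
max v = 36 over t∈[4,25/4] → v_max = 36
check: 36·(4+9/4) = 225 ✓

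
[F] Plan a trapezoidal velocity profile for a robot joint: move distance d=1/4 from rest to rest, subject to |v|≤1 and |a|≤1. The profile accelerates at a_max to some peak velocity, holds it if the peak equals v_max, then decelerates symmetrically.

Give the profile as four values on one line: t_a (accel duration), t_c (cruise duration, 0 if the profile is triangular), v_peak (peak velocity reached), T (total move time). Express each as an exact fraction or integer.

vₘ²/aₘ = 1²/1 = 1
1/4 < 1 → triangular
v_peak = √(1/4·1) = √(1/4) = 1/2
t_a = (1/2)/1 = 1/2; t_c = 0
T = 2·1/2 = 1

t_a=1/2 t_c=0 v_peak=1/2 T=1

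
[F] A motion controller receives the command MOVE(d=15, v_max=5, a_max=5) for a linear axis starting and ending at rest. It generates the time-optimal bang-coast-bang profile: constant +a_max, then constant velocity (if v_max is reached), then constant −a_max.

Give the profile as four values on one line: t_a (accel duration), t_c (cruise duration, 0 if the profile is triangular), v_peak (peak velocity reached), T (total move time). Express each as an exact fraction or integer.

(v_max)²/a_max = 5²/5 = 5
15 ≥ 5 ⇒ cruise phase
t_a = 5/5 = 1; v_peak = 5
d_cruise = 15 − 5 = 10; t_c = 10/5 = 2
T = 2·1 + 2 = 4

t_a=1 t_c=2 v_peak=5 T=4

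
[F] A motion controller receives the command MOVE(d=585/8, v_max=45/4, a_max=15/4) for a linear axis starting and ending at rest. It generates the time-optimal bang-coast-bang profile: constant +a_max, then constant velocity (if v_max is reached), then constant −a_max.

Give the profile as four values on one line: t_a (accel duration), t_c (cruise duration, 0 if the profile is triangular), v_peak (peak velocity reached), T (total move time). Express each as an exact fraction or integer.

t_a=3 t_c=7/2 v_peak=45/4 T=19/2

(v_max)²/a_max = (45/4)²/(15/4) = 135/4
585/8 ≥ 135/4 ⇒ cruise phase
t_a = (45/4)/(15/4) = 3; v_peak = 45/4
d_cruise = 585/8 − 135/4 = 315/8; t_c = (315/8)/(45/4) = 7/2
T = 2·3 + 7/2 = 19/2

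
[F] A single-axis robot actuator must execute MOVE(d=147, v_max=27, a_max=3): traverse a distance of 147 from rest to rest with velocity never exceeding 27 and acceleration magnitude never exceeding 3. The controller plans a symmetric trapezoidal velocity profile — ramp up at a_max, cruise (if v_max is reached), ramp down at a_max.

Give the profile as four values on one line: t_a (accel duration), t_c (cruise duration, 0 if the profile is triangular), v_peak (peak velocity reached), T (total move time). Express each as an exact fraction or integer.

v_max²/a_max = 27²/3 = 243
147 < 243 so t_c = 0
v_peak = √(147·3) = √441 = 21
t_a = 21/3 = 7; t_c = 0
T = 2·7 = 14

t_a=7 t_c=0 v_peak=21 T=14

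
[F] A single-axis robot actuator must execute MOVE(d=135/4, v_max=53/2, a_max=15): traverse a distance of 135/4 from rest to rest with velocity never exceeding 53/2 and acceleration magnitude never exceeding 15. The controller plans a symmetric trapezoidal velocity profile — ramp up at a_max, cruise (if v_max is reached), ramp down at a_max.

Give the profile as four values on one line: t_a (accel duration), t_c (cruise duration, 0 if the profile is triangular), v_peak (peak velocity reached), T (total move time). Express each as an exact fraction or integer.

t_a=3/2 t_c=0 v_peak=45/2 T=3

v_max²/a_max = (53/2)²/15 = 2809/60
135/4 < 2809/60 → triangular
v_peak = √(135/4·15) = √(2025/4) = 45/2
t_a = (45/2)/15 = 3/2; t_c = 0
T = 2·3/2 = 3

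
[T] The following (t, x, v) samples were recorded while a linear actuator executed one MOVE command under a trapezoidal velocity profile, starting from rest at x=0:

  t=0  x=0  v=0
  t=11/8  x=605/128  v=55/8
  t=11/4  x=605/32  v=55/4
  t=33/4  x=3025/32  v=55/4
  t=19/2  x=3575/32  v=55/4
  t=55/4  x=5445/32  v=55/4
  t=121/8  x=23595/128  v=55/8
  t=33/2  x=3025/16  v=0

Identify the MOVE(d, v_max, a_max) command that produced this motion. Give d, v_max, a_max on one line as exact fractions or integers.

final state: t=33/2, x=3025/16, v=0 → d = 3025/16
a_max = (55/8−0)/(11/8−0) = 5
max v = 55/4 over t∈[11/4,55/4] → v_max = 55/4
check: 55/4·(11/4+11) = 3025/16 ✓

d=3025/16 v_max=55/4 a_max=5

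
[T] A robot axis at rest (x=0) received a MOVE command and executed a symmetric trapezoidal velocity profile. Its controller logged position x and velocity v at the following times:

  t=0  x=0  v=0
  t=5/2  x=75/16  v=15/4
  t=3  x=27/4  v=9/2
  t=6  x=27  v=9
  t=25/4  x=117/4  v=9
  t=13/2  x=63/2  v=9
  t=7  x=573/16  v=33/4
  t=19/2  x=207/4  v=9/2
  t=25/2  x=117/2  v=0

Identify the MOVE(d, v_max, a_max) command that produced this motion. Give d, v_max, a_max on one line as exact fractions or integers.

d=117/2 v_max=9 a_max=3/2

final state: t=25/2, x=117/2, v=0 → d = 117/2
a_max = (15/4−0)/(5/2−0) = 3/2
max v = 9 over t∈[6,13/2] → v_max = 9
check: 9·(6+1/2) = 117/2 ✓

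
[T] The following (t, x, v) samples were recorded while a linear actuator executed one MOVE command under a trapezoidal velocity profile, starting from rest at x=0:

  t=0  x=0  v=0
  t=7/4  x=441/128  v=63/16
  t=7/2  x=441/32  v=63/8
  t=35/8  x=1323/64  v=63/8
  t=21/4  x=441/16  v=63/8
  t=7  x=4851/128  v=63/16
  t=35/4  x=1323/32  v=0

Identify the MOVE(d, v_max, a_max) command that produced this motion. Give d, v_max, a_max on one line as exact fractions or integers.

d=1323/32 v_max=63/8 a_max=9/4

final state: t=35/4, x=1323/32, v=0 → d = 1323/32
a_max = (63/16−0)/(7/4−0) = 9/4
max v = 63/8 over t∈[7/2,21/4] → v_max = 63/8
check: 63/8·(7/2+7/4) = 1323/32 ✓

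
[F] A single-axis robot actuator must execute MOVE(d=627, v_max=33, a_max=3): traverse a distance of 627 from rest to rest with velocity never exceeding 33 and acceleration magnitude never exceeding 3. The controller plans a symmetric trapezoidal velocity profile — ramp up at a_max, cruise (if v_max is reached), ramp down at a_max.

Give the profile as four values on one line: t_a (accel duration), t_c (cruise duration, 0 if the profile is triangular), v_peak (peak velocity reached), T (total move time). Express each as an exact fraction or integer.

t_a=11 t_c=8 v_peak=33 T=30

vₘ²/aₘ = 33²/3 = 363
627 ≥ 363 ⇒ cruise phase
t_a = 33/3 = 11; v_peak = 33
d_cruise = 627 − 363 = 264; t_c = 264/33 = 8
T = 2·11 + 8 = 30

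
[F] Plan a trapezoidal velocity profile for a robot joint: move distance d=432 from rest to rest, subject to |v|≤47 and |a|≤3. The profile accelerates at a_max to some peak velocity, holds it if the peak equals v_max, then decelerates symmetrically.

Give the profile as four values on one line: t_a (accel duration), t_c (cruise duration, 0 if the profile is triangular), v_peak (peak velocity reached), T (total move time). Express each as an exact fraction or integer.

(v_max)²/a_max = 47²/3 = 2209/3
432 < 2209/3 → triangular
v_peak = √(432·3) = √1296 = 36
t_a = 36/3 = 12; t_c = 0
T = 2·12 = 24

t_a=12 t_c=0 v_peak=36 T=24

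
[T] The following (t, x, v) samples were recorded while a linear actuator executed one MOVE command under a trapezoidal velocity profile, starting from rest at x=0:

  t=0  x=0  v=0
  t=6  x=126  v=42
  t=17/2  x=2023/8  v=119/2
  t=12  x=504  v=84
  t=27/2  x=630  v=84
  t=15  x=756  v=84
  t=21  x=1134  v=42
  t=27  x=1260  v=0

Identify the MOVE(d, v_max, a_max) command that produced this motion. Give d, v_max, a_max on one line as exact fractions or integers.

final state: t=27, x=1260, v=0 → d = 1260
a_max = (42−0)/(6−0) = 7
max v = 84 over t∈[12,15] → v_max = 84
check: 84·(12+3) = 1260 ✓

d=1260 v_max=84 a_max=7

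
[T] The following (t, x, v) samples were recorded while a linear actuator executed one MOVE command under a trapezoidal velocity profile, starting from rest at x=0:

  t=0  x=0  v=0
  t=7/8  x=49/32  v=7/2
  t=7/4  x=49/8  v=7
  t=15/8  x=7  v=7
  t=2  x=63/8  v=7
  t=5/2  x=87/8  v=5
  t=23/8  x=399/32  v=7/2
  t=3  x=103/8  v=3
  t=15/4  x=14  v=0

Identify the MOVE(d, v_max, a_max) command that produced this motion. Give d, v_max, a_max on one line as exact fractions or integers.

d=14 v_max=7 a_max=4

final state: t=15/4, x=14, v=0 → d = 14
a_max = (7/2−0)/(7/8−0) = 4
max v = 7 over t∈[7/4,2] → v_max = 7
check: 7·(7/4+1/4) = 14 ✓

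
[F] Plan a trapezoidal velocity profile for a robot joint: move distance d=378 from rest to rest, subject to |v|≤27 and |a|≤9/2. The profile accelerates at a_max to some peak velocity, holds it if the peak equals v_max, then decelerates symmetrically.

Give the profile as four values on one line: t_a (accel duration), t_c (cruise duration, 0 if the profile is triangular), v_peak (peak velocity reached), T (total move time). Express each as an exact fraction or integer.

v_max²/a_max = 27²/(9/2) = 162
378 ≥ 162 ⇒ cruise phase
t_a = 27/(9/2) = 6; v_peak = 27
d_cruise = 378 − 162 = 216; t_c = 216/27 = 8
T = 2·6 + 8 = 20

t_a=6 t_c=8 v_peak=27 T=20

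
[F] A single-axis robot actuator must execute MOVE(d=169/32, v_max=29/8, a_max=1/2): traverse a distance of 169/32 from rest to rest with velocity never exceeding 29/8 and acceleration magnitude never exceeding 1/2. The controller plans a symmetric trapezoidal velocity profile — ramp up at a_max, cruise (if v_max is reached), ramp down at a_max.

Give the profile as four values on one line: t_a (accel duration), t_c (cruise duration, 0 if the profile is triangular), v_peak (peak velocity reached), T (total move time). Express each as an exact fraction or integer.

t_a=13/4 t_c=0 v_peak=13/8 T=13/2

v_max²/a_max = (29/8)²/(1/2) = 841/32
169/32 < 841/32 ⇒ no cruise
v_peak = √(169/32·1/2) = √(169/64) = 13/8
t_a = (13/8)/(1/2) = 13/4; t_c = 0
T = 2·13/4 = 13/2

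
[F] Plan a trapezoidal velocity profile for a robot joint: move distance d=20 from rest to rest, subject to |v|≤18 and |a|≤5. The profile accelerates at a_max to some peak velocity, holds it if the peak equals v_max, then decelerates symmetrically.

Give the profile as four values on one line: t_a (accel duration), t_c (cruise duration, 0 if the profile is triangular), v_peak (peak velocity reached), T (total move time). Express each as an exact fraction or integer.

(v_max)²/a_max = 18²/5 = 324/5
20 < 324/5 ⇒ no cruise
v_peak = √(20·5) = √100 = 10
t_a = 10/5 = 2; t_c = 0
T = 2·2 = 4

t_a=2 t_c=0 v_peak=10 T=4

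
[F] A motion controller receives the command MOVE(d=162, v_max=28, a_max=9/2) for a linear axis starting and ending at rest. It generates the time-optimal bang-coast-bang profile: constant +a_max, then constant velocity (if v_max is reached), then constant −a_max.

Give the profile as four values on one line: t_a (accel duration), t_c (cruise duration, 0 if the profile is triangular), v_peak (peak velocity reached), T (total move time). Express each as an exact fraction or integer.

t_a=6 t_c=0 v_peak=27 T=12

v_max²/a_max = 28²/(9/2) = 1568/9
162 < 1568/9 ⇒ no cruise
v_peak = √(162·9/2) = √729 = 27
t_a = 27/(9/2) = 6; t_c = 0
T = 2·6 = 12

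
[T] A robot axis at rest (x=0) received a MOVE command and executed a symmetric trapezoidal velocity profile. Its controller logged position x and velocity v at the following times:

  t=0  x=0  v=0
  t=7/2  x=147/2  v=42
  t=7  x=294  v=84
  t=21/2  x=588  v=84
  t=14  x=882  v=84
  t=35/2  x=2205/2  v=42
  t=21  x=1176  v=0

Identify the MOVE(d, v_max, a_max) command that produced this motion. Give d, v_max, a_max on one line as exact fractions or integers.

final state: t=21, x=1176, v=0 → d = 1176
a_max = (42−0)/(7/2−0) = 12
max v = 84 over t∈[7,14] → v_max = 84
check: 84·(7+7) = 1176 ✓

d=1176 v_max=84 a_max=12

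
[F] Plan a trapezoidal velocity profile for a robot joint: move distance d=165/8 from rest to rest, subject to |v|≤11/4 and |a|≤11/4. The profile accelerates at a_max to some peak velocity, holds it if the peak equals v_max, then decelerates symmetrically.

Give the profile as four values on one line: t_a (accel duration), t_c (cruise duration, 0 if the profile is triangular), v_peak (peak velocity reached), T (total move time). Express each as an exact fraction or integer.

v_max²/a_max = (11/4)²/(11/4) = 11/4
165/8 ≥ 11/4 so v_max reached
t_a = (11/4)/(11/4) = 1; v_peak = 11/4
d_cruise = 165/8 − 11/4 = 143/8; t_c = (143/8)/(11/4) = 13/2
T = 2·1 + 13/2 = 17/2

t_a=1 t_c=13/2 v_peak=11/4 T=17/2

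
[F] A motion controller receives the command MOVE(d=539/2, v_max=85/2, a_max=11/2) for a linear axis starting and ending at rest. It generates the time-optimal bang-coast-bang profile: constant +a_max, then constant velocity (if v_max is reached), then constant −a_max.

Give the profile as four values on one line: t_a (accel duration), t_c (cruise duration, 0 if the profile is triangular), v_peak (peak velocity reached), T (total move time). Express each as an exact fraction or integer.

v_max²/a_max = (85/2)²/(11/2) = 7225/22
539/2 < 7225/22 ⇒ no cruise
v_peak = √(539/2·11/2) = √(5929/4) = 77/2
t_a = (77/2)/(11/2) = 7; t_c = 0
T = 2·7 = 14

t_a=7 t_c=0 v_peak=77/2 T=14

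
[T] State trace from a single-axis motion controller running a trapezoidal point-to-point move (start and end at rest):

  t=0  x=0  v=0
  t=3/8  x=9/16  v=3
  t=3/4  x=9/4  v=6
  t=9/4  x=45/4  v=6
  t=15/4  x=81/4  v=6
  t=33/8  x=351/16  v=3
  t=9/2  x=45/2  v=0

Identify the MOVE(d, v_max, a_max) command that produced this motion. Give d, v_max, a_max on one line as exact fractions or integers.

final state: t=9/2, x=45/2, v=0 → d = 45/2
a_max = (3−0)/(3/8−0) = 8
max v = 6 over t∈[3/4,15/4] → v_max = 6
check: 6·(3/4+3) = 45/2 ✓

d=45/2 v_max=6 a_max=8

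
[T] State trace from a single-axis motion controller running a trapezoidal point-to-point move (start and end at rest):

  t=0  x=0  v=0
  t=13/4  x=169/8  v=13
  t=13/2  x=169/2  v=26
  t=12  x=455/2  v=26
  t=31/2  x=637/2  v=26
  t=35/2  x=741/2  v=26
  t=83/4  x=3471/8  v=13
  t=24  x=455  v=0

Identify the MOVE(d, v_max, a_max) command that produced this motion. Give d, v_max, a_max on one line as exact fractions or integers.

d=455 v_max=26 a_max=4

final state: t=24, x=455, v=0 → d = 455
a_max = (13−0)/(13/4−0) = 4
max v = 26 over t∈[13/2,35/2] → v_max = 26
check: 26·(13/2+11) = 455 ✓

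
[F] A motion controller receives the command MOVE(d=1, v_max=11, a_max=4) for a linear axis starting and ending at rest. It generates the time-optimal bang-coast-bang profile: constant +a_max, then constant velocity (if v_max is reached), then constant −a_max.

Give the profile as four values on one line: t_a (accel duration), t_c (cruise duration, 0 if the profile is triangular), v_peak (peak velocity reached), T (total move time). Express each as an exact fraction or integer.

t_a=1/2 t_c=0 v_peak=2 T=1

vₘ²/aₘ = 11²/4 = 121/4
1 < 121/4 → triangular
v_peak = √(1·4) = √4 = 2
t_a = 2/4 = 1/2; t_c = 0
T = 2·1/2 = 1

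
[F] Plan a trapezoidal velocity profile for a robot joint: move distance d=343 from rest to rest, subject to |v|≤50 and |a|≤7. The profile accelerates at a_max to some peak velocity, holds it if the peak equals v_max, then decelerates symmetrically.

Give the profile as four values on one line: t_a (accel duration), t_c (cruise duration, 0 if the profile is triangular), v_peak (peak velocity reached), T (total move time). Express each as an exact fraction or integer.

vₘ²/aₘ = 50²/7 = 2500/7
343 < 2500/7 so t_c = 0
v_peak = √(343·7) = √2401 = 49
t_a = 49/7 = 7; t_c = 0
T = 2·7 = 14

t_a=7 t_c=0 v_peak=49 T=14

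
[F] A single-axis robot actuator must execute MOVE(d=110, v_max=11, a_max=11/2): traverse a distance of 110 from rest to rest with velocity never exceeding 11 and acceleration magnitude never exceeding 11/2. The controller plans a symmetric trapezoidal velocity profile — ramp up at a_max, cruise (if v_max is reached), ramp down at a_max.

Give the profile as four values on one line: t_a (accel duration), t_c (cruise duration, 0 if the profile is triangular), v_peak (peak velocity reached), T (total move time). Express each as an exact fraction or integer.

t_a=2 t_c=8 v_peak=11 T=12

v_max²/a_max = 11²/(11/2) = 22
110 ≥ 22 → trapezoidal
t_a = 11/(11/2) = 2; v_peak = 11
d_cruise = 110 − 22 = 88; t_c = 88/11 = 8
T = 2·2 + 8 = 12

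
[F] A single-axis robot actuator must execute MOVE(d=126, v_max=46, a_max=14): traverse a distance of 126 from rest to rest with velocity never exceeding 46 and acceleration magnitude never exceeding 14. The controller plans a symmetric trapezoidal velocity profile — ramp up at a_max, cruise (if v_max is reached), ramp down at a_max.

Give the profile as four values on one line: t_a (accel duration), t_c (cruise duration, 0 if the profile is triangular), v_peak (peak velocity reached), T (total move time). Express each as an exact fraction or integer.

t_a=3 t_c=0 v_peak=42 T=6

v_max²/a_max = 46²/14 = 1058/7
126 < 1058/7 → triangular
v_peak = √(126·14) = √1764 = 42
t_a = 42/14 = 3; t_c = 0
T = 2·3 = 6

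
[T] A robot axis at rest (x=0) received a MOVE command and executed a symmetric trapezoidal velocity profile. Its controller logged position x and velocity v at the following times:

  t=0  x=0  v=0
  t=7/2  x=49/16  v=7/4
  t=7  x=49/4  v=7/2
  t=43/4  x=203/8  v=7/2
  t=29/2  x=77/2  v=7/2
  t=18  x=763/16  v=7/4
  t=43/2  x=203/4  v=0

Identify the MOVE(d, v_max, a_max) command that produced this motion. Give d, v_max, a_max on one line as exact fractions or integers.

d=203/4 v_max=7/2 a_max=1/2

final state: t=43/2, x=203/4, v=0 → d = 203/4
a_max = (7/4−0)/(7/2−0) = 1/2
max v = 7/2 over t∈[7,29/2] → v_max = 7/2
check: 7/2·(7+15/2) = 203/4 ✓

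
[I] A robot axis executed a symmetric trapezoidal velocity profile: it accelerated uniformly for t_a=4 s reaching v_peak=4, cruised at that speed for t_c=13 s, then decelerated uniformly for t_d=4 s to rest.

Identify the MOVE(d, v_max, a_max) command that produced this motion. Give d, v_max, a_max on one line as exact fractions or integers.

d=68 v_max=4 a_max=1

a_max = 4/4 = 1
d_a = ½·4·4 = 8; d_c = 4·13 = 52
d = 2·8 + 52 = 68
t_c = 13 > 0 ⇒ limit active, v_max = 4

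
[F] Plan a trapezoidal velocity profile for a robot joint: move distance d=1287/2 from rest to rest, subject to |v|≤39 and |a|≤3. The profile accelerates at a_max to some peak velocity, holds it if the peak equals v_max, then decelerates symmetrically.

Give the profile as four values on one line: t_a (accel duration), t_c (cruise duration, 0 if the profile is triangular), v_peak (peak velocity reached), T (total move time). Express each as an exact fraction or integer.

(v_max)²/a_max = 39²/3 = 507
1287/2 ≥ 507 so v_max reached
t_a = 39/3 = 13; v_peak = 39
d_cruise = 1287/2 − 507 = 273/2; t_c = (273/2)/39 = 7/2
T = 2·13 + 7/2 = 59/2

t_a=13 t_c=7/2 v_peak=39 T=59/2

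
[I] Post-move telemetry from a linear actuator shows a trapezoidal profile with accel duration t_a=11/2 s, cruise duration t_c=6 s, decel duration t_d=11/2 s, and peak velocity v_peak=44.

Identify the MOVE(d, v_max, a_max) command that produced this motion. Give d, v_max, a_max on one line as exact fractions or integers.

d=506 v_max=44 a_max=8

a_max = 44/(11/2) = 8
d_a = ½·44·11/2 = 121; d_c = 44·6 = 264
d = 2·121 + 264 = 506
t_c = 6 > 0 → v_max = v_peak = 44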